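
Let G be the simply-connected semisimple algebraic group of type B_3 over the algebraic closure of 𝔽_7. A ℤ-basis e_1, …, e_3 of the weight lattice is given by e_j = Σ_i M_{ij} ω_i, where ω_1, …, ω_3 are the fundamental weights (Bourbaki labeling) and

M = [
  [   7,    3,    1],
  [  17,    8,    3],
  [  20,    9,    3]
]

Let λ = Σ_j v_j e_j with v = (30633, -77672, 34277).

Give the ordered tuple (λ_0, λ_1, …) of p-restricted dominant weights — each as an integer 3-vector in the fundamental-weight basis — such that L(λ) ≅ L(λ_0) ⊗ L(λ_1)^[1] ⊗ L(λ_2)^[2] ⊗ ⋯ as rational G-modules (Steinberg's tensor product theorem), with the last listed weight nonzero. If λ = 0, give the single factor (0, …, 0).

In the fundamental-weight basis, λ has coordinates c = M·v (v = (30633, -77672, 34277)):
  c_1 = 7*30633 + 3*-77672 + 1*34277 = 15692
  c_2 = 17*30633 + 8*-77672 + 3*34277 = 2216
  c_3 = 20*30633 + 9*-77672 + 3*34277 = 16443
Writing each c_i in base p = 7:
  c_1 = 15692 = 5·7^0 + 1·7^1 + 5·7^2 + 3·7^3 + 6·7^4
  c_2 = 2216 = 4·7^0 + 1·7^1 + 3·7^2 + 6·7^3
  c_3 = 16443 = 0·7^0 + 4·7^1 + 6·7^2 + 5·7^3 + 6·7^4
p-restricted factor λ_0 = (5, 4, 0)
p-restricted factor λ_1 = (1, 1, 4)
p-restricted factor λ_2 = (5, 3, 6)
p-restricted factor λ_3 = (3, 6, 5)
p-restricted factor λ_4 = (6, 0, 6)

((5, 4, 0), (1, 1, 4), (5, 3, 6), (3, 6, 5), (6, 0, 6))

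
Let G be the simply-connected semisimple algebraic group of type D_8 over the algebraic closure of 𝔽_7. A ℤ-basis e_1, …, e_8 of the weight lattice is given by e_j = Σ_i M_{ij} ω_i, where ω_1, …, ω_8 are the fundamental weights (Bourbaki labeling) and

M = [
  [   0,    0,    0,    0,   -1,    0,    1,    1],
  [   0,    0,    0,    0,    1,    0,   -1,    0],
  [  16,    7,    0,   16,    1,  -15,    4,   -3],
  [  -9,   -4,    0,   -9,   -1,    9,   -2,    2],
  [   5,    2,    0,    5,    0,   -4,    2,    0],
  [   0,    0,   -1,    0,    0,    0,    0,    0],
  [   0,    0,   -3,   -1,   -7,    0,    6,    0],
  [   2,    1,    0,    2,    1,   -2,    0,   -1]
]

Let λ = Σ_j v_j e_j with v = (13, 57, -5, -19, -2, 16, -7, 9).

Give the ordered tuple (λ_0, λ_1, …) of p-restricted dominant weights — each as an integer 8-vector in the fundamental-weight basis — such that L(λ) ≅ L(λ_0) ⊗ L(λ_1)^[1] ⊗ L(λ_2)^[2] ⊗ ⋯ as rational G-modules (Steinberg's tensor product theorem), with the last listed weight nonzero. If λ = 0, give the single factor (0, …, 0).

((4, 5, 6, 4, 6, 5, 6, 2),)

Compute c_i = Σ_j M_{ij} v_j with v = (13, 57, -5, -19, -2, 16, -7, 9):
  c_1 = 0*13 + 0*57 + 0*-5 + 0*-19 + -1*-2 + 0*16 + 1*-7 + 1*9 = 4
  c_2 = 0*13 + 0*57 + 0*-5 + 0*-19 + 1*-2 + 0*16 + -1*-7 + 0*9 = 5
  c_3 = 16*13 + 7*57 + 0*-5 + 16*-19 + 1*-2 + -15*16 + 4*-7 + -3*9 = 6
  c_4 = -9*13 + -4*57 + 0*-5 + -9*-19 + -1*-2 + 9*16 + -2*-7 + 2*9 = 4
  c_5 = 5*13 + 2*57 + 0*-5 + 5*-19 + 0*-2 + -4*16 + 2*-7 + 0*9 = 6
  c_6 = 0*13 + 0*57 + -1*-5 + 0*-19 + 0*-2 + 0*16 + 0*-7 + 0*9 = 5
  c_7 = 0*13 + 0*57 + -3*-5 + -1*-19 + -7*-2 + 0*16 + 6*-7 + 0*9 = 6
  c_8 = 2*13 + 1*57 + 0*-5 + 2*-19 + 1*-2 + -2*16 + 0*-7 + -1*9 = 2
Writing each c_i in base p = 7:
  c_1 = 4 = 4·7^0
  c_2 = 5 = 5·7^0
  c_3 = 6 = 6·7^0
  c_4 = 4 = 4·7^0
  c_5 = 6 = 6·7^0
  c_6 = 5 = 5·7^0
  c_7 = 6 = 6·7^0
  c_8 = 2 = 2·7^0
λ_0 = (4, 5, 6, 4, 6, 5, 6, 2)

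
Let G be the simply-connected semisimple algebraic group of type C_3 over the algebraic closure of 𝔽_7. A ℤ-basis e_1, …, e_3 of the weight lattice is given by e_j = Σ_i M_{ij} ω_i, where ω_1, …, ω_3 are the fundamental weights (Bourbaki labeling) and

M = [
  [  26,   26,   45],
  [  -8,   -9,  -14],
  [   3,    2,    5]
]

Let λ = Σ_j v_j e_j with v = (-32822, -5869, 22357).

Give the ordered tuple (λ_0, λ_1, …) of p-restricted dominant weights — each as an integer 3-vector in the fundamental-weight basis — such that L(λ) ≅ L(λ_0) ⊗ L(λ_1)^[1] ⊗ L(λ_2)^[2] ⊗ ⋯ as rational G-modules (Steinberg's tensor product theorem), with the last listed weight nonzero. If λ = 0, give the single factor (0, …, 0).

Converting to the ω-basis (c_i = row i of M dotted with v = (-32822, -5869, 22357)):
  c_1 = (26)·(-32822) + (26)·(-5869) + (45)·(22357) = 99
  c_2 = (-8)·(-32822) + (-9)·(-5869) + (-14)·(22357) = 2399
  c_3 = (3)·(-32822) + (2)·(-5869) + (5)·(22357) = 1581
Writing each c_i in base p = 7:
  c_1 = 99 = 1·7^0 + 0·7^1 + 2·7^2
  c_2 = 2399 = 5·7^0 + 6·7^1 + 6·7^2 + 6·7^3
  c_3 = 1581 = 6·7^0 + 1·7^1 + 4·7^2 + 4·7^3
λ_0 = (1, 5, 6)
λ_1 = (0, 6, 1)
λ_2 = (2, 6, 4)
λ_3 = (0, 6, 4)

((1, 5, 6), (0, 6, 1), (2, 6, 4), (0, 6, 4))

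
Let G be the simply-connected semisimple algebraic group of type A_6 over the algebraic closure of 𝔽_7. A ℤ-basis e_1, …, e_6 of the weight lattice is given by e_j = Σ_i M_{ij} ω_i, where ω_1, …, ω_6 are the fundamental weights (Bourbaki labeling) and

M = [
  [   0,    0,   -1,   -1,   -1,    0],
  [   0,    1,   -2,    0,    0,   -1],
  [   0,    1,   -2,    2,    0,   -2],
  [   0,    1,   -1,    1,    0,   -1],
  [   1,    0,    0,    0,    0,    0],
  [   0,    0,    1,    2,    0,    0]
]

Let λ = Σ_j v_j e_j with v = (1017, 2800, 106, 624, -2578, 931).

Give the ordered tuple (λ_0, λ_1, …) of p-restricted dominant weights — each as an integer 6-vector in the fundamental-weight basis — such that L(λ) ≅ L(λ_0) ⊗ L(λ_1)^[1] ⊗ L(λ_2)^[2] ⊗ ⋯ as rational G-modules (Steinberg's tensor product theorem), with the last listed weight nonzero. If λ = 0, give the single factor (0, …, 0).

((0, 5, 0, 0, 2, 3), (5, 5, 2, 5, 5, 4), (2, 5, 5, 6, 6, 6), (5, 4, 5, 6, 2, 3))

In the fundamental-weight basis, λ has coordinates c = M·v (v = (1017, 2800, 106, 624, -2578, 931)):
  c_1 = 0*1017 + 0*2800 + -1*106 + -1*624 + -1*-2578 + 0*931 = 1848
  c_2 = 0*1017 + 1*2800 + -2*106 + 0*624 + 0*-2578 + -1*931 = 1657
  c_3 = 0*1017 + 1*2800 + -2*106 + 2*624 + 0*-2578 + -2*931 = 1974
  c_4 = 0*1017 + 1*2800 + -1*106 + 1*624 + 0*-2578 + -1*931 = 2387
  c_5 = 1*1017 + 0*2800 + 0*106 + 0*624 + 0*-2578 + 0*931 = 1017
  c_6 = 0*1017 + 0*2800 + 1*106 + 2*624 + 0*-2578 + 0*931 = 1354
Expand coordinatewise in base 7:
  c_1 = 1848 = 0·7^0 + 5·7^1 + 2·7^2 + 5·7^3
  c_2 = 1657 = 5·7^0 + 5·7^1 + 5·7^2 + 4·7^3
  c_3 = 1974 = 0·7^0 + 2·7^1 + 5·7^2 + 5·7^3
  c_4 = 2387 = 0·7^0 + 5·7^1 + 6·7^2 + 6·7^3
  c_5 = 1017 = 2·7^0 + 5·7^1 + 6·7^2 + 2·7^3
  c_6 = 1354 = 3·7^0 + 4·7^1 + 6·7^2 + 3·7^3
Factor λ_0 = (0, 5, 0, 0, 2, 3)
Factor λ_1 = (5, 5, 2, 5, 5, 4)
Factor λ_2 = (2, 5, 5, 6, 6, 6)
Factor λ_3 = (5, 4, 5, 6, 2, 3)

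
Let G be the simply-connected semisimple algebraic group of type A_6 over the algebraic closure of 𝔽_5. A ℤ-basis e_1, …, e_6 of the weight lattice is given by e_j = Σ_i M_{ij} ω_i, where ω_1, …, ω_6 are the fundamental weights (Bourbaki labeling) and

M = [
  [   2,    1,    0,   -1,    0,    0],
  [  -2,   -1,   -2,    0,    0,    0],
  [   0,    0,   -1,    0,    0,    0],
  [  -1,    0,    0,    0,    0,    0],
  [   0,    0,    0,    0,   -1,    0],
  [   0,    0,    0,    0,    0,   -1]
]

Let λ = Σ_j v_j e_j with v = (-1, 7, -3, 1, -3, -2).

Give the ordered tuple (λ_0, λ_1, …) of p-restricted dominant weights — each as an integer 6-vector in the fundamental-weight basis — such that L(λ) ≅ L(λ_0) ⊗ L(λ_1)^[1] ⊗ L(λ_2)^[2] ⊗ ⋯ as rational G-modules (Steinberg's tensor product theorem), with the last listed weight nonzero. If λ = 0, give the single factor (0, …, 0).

((4, 1, 3, 1, 3, 2),)

Compute c_i = Σ_j M_{ij} v_j with v = (-1, 7, -3, 1, -3, -2):
  c_1 = 2*-1 + 1*7 + 0*-3 + -1*1 + 0*-3 + 0*-2 = 4
  c_2 = -2*-1 + -1*7 + -2*-3 + 0*1 + 0*-3 + 0*-2 = 1
  c_3 = 0*-1 + 0*7 + -1*-3 + 0*1 + 0*-3 + 0*-2 = 3
  c_4 = -1*-1 + 0*7 + 0*-3 + 0*1 + 0*-3 + 0*-2 = 1
  c_5 = 0*-1 + 0*7 + 0*-3 + 0*1 + -1*-3 + 0*-2 = 3
  c_6 = 0*-1 + 0*7 + 0*-3 + 0*1 + 0*-3 + -1*-2 = 2
p = 5; digits c_i = Σ_j d_{ij}·5^j, 0 ≤ d_{ij} < 5:
  c_1 = 4 = 4·5^0
  c_2 = 1 = 1·5^0
  c_3 = 3 = 3·5^0
  c_4 = 1 = 1·5^0
  c_5 = 3 = 3·5^0
  c_6 = 2 = 2·5^0
λ_0 = (4, 1, 3, 1, 3, 2)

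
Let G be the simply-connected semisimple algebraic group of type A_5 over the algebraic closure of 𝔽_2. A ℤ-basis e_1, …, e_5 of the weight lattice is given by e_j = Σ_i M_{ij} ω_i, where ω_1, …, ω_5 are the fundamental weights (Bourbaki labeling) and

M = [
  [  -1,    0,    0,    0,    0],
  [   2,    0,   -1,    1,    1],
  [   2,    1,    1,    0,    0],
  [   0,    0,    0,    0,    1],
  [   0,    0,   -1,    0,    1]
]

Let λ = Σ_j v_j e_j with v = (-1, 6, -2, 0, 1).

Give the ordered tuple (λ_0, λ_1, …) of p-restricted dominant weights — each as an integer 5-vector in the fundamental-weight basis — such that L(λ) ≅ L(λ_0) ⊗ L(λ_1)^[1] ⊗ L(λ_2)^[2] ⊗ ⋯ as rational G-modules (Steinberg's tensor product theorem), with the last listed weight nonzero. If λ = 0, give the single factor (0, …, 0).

Converting to the ω-basis (c_i = row i of M dotted with v = (-1, 6, -2, 0, 1)):
  c_1 = (-1)·(-1) + (0)·(6) + (0)·(-2) + (0)·(0) + (0)·(1) = 1
  c_2 = (2)·(-1) + (0)·(6) + (-1)·(-2) + (1)·(0) + (1)·(1) = 1
  c_3 = (2)·(-1) + (1)·(6) + (1)·(-2) + (0)·(0) + (0)·(1) = 2
  c_4 = (0)·(-1) + (0)·(6) + (0)·(-2) + (0)·(0) + (1)·(1) = 1
  c_5 = (0)·(-1) + (0)·(6) + (-1)·(-2) + (0)·(0) + (1)·(1) = 3
Base-2 expansion of each c_i:
  c_1 = 1 = 1·2^0
  c_2 = 1 = 1·2^0
  c_3 = 2 = 0·2^0 + 1·2^1
  c_4 = 1 = 1·2^0
  c_5 = 3 = 1·2^0 + 1·2^1
λ_0 = (1, 1, 0, 1, 1)
λ_1 = (0, 0, 1, 0, 1)

((1, 1, 0, 1, 1), (0, 0, 1, 0, 1))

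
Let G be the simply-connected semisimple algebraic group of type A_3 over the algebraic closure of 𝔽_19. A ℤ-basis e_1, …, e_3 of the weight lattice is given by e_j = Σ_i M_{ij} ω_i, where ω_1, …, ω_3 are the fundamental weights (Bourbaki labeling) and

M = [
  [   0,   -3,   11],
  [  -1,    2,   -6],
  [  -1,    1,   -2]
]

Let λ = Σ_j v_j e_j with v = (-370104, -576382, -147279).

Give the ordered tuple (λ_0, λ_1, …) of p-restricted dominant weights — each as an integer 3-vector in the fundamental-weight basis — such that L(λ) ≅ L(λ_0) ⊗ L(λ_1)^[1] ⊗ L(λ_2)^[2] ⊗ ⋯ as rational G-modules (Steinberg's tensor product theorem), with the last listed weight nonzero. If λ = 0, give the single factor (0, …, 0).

ω-coordinates c = M·v, v = (-370104, -576382, -147279):
  c_1 = 0*-370104 + -3*-576382 + 11*-147279 = 109077
  c_2 = -1*-370104 + 2*-576382 + -6*-147279 = 101014
  c_3 = -1*-370104 + 1*-576382 + -2*-147279 = 88280
Writing each c_i in base p = 19:
  c_1 = 109077 = 17·19^0 + 2·19^1 + 17·19^2 + 15·19^3
  c_2 = 101014 = 10·19^0 + 15·19^1 + 13·19^2 + 14·19^3
  c_3 = 88280 = 6·19^0 + 10·19^1 + 16·19^2 + 12·19^3
p-restricted factor λ_0 = (17, 10, 6)
p-restricted factor λ_1 = (2, 15, 10)
p-restricted factor λ_2 = (17, 13, 16)
p-restricted factor λ_3 = (15, 14, 12)

((17, 10, 6), (2, 15, 10), (17, 13, 16), (15, 14, 12))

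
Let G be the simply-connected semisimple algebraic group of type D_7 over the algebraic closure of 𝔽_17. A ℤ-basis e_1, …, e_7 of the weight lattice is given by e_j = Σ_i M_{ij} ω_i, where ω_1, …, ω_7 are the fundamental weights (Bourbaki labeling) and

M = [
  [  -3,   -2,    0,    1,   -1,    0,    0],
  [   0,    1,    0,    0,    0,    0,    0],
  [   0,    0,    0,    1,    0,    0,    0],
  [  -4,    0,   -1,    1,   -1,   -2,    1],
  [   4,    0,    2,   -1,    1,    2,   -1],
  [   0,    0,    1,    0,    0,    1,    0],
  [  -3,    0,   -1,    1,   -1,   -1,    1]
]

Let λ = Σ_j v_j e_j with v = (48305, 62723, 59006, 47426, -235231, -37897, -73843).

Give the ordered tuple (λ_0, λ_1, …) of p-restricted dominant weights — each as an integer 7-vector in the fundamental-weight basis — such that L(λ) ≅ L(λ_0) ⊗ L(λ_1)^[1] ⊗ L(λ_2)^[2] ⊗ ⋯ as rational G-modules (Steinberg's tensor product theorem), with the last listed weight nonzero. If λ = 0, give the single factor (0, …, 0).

Compute c_i = Σ_j M_{ij} v_j with v = (48305, 62723, 59006, 47426, -235231, -37897, -73843):
  c_1 = (-3)·(48305) + (-2)·(62723) + 0·59006 + 1·47426 + (-1)·(-235231) + (0)·(-37897) + (0)·(-73843) = 12296
  c_2 = 0·48305 + 1·62723 + 0·59006 + 0·47426 + (0)·(-235231) + (0)·(-37897) + (0)·(-73843) = 62723
  c_3 = 0·48305 + 0·62723 + 0·59006 + 1·47426 + (0)·(-235231) + (0)·(-37897) + (0)·(-73843) = 47426
  c_4 = (-4)·(48305) + 0·62723 + (-1)·(59006) + 1·47426 + (-1)·(-235231) + (-2)·(-37897) + (1)·(-73843) = 32382
  c_5 = 4·48305 + 0·62723 + 2·59006 + (-1)·(47426) + (1)·(-235231) + (2)·(-37897) + (-1)·(-73843) = 26624
  c_6 = 0·48305 + 0·62723 + 1·59006 + 0·47426 + (0)·(-235231) + (1)·(-37897) + (0)·(-73843) = 21109
  c_7 = (-3)·(48305) + 0·62723 + (-1)·(59006) + 1·47426 + (-1)·(-235231) + (-1)·(-37897) + (1)·(-73843) = 42790
Expand coordinatewise in base 17:
  c_1 = 12296 = 5·17^0 + 9·17^1 + 8·17^2 + 2·17^3
  c_2 = 62723 = 10·17^0 + 0·17^1 + 13·17^2 + 12·17^3
  c_3 = 47426 = 13·17^0 + 1·17^1 + 11·17^2 + 9·17^3
  c_4 = 32382 = 14·17^0 + 0·17^1 + 10·17^2 + 6·17^3
  c_5 = 26624 = 2·17^0 + 2·17^1 + 7·17^2 + 5·17^3
  c_6 = 21109 = 12·17^0 + 0·17^1 + 5·17^2 + 4·17^3
  c_7 = 42790 = 1·17^0 + 1·17^1 + 12·17^2 + 8·17^3
p-restricted factor λ_0 = (5, 10, 13, 14, 2, 12, 1)
p-restricted factor λ_1 = (9, 0, 1, 0, 2, 0, 1)
p-restricted factor λ_2 = (8, 13, 11, 10, 7, 5, 12)
p-restricted factor λ_3 = (2, 12, 9, 6, 5, 4, 8)

((5, 10, 13, 14, 2, 12, 1), (9, 0, 1, 0, 2, 0, 1), (8, 13, 11, 10, 7, 5, 12), (2, 12, 9, 6, 5, 4, 8))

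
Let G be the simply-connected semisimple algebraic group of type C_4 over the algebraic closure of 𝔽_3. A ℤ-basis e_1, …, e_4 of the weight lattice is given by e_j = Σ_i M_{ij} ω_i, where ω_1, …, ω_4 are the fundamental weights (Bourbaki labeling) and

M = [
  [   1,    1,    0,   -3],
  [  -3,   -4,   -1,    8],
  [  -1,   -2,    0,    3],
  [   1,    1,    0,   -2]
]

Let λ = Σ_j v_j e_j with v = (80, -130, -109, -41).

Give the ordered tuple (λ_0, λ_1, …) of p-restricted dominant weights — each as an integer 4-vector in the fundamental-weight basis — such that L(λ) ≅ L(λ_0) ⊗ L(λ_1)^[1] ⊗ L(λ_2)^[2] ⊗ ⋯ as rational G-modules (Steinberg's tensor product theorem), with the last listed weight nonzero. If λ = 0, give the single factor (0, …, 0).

ω-coordinates c = M·v, v = (80, -130, -109, -41):
  c_1 = 1·80 + (1)·(-130) + (0)·(-109) + (-3)·(-41) = 73
  c_2 = (-3)·(80) + (-4)·(-130) + (-1)·(-109) + (8)·(-41) = 61
  c_3 = (-1)·(80) + (-2)·(-130) + (0)·(-109) + (3)·(-41) = 57
  c_4 = 1·80 + (1)·(-130) + (0)·(-109) + (-2)·(-41) = 32
Writing each c_i in base p = 3:
  c_1 = 73 = 1·3^0 + 0·3^1 + 2·3^2 + 2·3^3
  c_2 = 61 = 1·3^0 + 2·3^1 + 0·3^2 + 2·3^3
  c_3 = 57 = 0·3^0 + 1·3^1 + 0·3^2 + 2·3^3
  c_4 = 32 = 2·3^0 + 1·3^1 + 0·3^2 + 1·3^3
Factor λ_0 = (1, 1, 0, 2)
Factor λ_1 = (0, 2, 1, 1)
Factor λ_2 = (2, 0, 0, 0)
Factor λ_3 = (2, 2, 2, 1)

((1, 1, 0, 2), (0, 2, 1, 1), (2, 0, 0, 0), (2, 2, 2, 1))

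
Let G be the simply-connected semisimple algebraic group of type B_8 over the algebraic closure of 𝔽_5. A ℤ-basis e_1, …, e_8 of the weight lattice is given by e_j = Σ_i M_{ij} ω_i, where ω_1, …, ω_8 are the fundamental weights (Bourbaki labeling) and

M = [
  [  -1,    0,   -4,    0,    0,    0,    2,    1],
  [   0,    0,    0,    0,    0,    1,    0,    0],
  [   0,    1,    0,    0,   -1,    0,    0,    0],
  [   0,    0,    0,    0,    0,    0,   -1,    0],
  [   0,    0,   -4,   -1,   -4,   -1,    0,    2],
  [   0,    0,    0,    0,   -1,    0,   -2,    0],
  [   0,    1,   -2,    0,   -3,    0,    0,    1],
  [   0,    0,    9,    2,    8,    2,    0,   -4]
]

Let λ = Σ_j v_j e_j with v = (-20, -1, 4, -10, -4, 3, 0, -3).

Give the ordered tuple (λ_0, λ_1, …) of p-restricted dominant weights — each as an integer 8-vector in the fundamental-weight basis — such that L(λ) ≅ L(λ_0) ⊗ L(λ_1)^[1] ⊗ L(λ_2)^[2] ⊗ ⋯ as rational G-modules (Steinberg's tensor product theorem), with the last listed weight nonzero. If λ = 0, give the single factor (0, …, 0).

((1, 3, 3, 0, 1, 4, 0, 2),)

Change of basis e → ω: c = M·v where v = (-20, -1, 4, -10, -4, 3, 0, -3):
  c_1 = (-1)·(-20) + (0)·(-1) + (-4)·(4) + (0)·(-10) + (0)·(-4) + (0)·(3) + (2)·(0) + (1)·(-3) = 1
  c_2 = (0)·(-20) + (0)·(-1) + (0)·(4) + (0)·(-10) + (0)·(-4) + (1)·(3) + (0)·(0) + (0)·(-3) = 3
  c_3 = (0)·(-20) + (1)·(-1) + (0)·(4) + (0)·(-10) + (-1)·(-4) + (0)·(3) + (0)·(0) + (0)·(-3) = 3
  c_4 = (0)·(-20) + (0)·(-1) + (0)·(4) + (0)·(-10) + (0)·(-4) + (0)·(3) + (-1)·(0) + (0)·(-3) = 0
  c_5 = (0)·(-20) + (0)·(-1) + (-4)·(4) + (-1)·(-10) + (-4)·(-4) + (-1)·(3) + (0)·(0) + (2)·(-3) = 1
  c_6 = (0)·(-20) + (0)·(-1) + (0)·(4) + (0)·(-10) + (-1)·(-4) + (0)·(3) + (-2)·(0) + (0)·(-3) = 4
  c_7 = (0)·(-20) + (1)·(-1) + (-2)·(4) + (0)·(-10) + (-3)·(-4) + (0)·(3) + (0)·(0) + (1)·(-3) = 0
  c_8 = (0)·(-20) + (0)·(-1) + (9)·(4) + (2)·(-10) + (8)·(-4) + (2)·(3) + (0)·(0) + (-4)·(-3) = 2
p = 5; digits c_i = Σ_j d_{ij}·5^j, 0 ≤ d_{ij} < 5:
  c_1 = 1 = 1·5^0
  c_2 = 3 = 3·5^0
  c_3 = 3 = 3·5^0
  c_4 = 0
  c_5 = 1 = 1·5^0
  c_6 = 4 = 4·5^0
  c_7 = 0
  c_8 = 2 = 2·5^0
p-restricted factor λ_0 = (1, 3, 3, 0, 1, 4, 0, 2)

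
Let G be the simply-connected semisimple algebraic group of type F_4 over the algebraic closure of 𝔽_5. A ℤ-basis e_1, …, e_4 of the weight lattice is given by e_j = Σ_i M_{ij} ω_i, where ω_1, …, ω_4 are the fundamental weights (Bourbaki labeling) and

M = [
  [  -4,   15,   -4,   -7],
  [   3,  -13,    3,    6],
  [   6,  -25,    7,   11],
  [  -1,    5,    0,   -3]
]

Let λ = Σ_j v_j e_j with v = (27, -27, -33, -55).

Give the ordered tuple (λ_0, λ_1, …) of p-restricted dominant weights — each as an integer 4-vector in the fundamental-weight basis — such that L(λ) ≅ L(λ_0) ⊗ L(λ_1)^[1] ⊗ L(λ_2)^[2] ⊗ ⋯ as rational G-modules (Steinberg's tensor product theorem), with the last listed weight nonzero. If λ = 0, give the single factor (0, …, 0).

((4, 3, 1, 3),)

ω-coordinates c = M·v, v = (27, -27, -33, -55):
  c_1 = -4*27 + 15*-27 + -4*-33 + -7*-55 = 4
  c_2 = 3*27 + -13*-27 + 3*-33 + 6*-55 = 3
  c_3 = 6*27 + -25*-27 + 7*-33 + 11*-55 = 1
  c_4 = -1*27 + 5*-27 + 0*-33 + -3*-55 = 3
Writing each c_i in base p = 5:
  c_1 = 4 = 4·5^0
  c_2 = 3 = 3·5^0
  c_3 = 1 = 1·5^0
  c_4 = 3 = 3·5^0
Factor λ_0 = (4, 3, 1, 3)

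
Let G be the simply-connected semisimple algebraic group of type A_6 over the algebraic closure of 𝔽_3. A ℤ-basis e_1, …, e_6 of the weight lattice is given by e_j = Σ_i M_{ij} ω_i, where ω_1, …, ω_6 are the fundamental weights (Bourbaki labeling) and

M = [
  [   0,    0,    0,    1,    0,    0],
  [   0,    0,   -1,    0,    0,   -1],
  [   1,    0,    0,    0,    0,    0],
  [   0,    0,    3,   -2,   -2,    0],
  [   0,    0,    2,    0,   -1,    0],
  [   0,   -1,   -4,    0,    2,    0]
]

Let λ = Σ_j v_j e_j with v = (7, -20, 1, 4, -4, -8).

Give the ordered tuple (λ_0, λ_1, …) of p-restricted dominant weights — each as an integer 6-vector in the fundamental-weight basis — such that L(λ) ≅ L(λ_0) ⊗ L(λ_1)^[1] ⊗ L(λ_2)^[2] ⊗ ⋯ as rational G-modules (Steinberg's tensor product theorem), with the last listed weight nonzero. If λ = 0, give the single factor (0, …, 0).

Compute c_i = Σ_j M_{ij} v_j with v = (7, -20, 1, 4, -4, -8):
  c_1 = 0*7 + 0*-20 + 0*1 + 1*4 + 0*-4 + 0*-8 = 4
  c_2 = 0*7 + 0*-20 + -1*1 + 0*4 + 0*-4 + -1*-8 = 7
  c_3 = 1*7 + 0*-20 + 0*1 + 0*4 + 0*-4 + 0*-8 = 7
  c_4 = 0*7 + 0*-20 + 3*1 + -2*4 + -2*-4 + 0*-8 = 3
  c_5 = 0*7 + 0*-20 + 2*1 + 0*4 + -1*-4 + 0*-8 = 6
  c_6 = 0*7 + -1*-20 + -4*1 + 0*4 + 2*-4 + 0*-8 = 8
Expand coordinatewise in base 3:
  c_1 = 4 = 1·3^0 + 1·3^1
  c_2 = 7 = 1·3^0 + 2·3^1
  c_3 = 7 = 1·3^0 + 2·3^1
  c_4 = 3 = 0·3^0 + 1·3^1
  c_5 = 6 = 0·3^0 + 2·3^1
  c_6 = 8 = 2·3^0 + 2·3^1
p-restricted factor λ_0 = (1, 1, 1, 0, 0, 2)
p-restricted factor λ_1 = (1, 2, 2, 1, 2, 2)

((1, 1, 1, 0, 0, 2), (1, 2, 2, 1, 2, 2))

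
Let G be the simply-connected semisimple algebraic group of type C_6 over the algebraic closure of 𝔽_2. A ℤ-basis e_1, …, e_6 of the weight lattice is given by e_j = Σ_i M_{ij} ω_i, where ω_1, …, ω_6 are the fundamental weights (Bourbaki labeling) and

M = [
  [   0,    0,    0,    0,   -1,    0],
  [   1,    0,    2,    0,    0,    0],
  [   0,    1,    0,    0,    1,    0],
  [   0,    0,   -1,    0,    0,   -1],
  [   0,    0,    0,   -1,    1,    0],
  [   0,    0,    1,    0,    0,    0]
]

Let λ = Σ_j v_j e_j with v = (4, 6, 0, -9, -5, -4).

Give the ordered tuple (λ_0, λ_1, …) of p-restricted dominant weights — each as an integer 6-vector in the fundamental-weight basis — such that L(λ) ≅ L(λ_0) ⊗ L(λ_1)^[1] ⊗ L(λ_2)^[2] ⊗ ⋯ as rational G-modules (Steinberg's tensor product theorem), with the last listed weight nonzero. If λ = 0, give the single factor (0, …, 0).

((1, 0, 1, 0, 0, 0), (0, 0, 0, 0, 0, 0), (1, 1, 0, 1, 1, 0))

In the fundamental-weight basis, λ has coordinates c = M·v (v = (4, 6, 0, -9, -5, -4)):
  c_1 = 0·4 + 0·6 + 0·0 + (0)·(-9) + (-1)·(-5) + (0)·(-4) = 5
  c_2 = 1·4 + 0·6 + 2·0 + (0)·(-9) + (0)·(-5) + (0)·(-4) = 4
  c_3 = 0·4 + 1·6 + 0·0 + (0)·(-9) + (1)·(-5) + (0)·(-4) = 1
  c_4 = 0·4 + 0·6 + (-1)·(0) + (0)·(-9) + (0)·(-5) + (-1)·(-4) = 4
  c_5 = 0·4 + 0·6 + 0·0 + (-1)·(-9) + (1)·(-5) + (0)·(-4) = 4
  c_6 = 0·4 + 0·6 + 1·0 + (0)·(-9) + (0)·(-5) + (0)·(-4) = 0
Base-2 expansion of each c_i:
  c_1 = 5 = 1·2^0 + 0·2^1 + 1·2^2
  c_2 = 4 = 0·2^0 + 0·2^1 + 1·2^2
  c_3 = 1 = 1·2^0
  c_4 = 4 = 0·2^0 + 0·2^1 + 1·2^2
  c_5 = 4 = 0·2^0 + 0·2^1 + 1·2^2
  c_6 = 0
Factor λ_0 = (1, 0, 1, 0, 0, 0)
Factor λ_1 = (0, 0, 0, 0, 0, 0)
Factor λ_2 = (1, 1, 0, 1, 1, 0)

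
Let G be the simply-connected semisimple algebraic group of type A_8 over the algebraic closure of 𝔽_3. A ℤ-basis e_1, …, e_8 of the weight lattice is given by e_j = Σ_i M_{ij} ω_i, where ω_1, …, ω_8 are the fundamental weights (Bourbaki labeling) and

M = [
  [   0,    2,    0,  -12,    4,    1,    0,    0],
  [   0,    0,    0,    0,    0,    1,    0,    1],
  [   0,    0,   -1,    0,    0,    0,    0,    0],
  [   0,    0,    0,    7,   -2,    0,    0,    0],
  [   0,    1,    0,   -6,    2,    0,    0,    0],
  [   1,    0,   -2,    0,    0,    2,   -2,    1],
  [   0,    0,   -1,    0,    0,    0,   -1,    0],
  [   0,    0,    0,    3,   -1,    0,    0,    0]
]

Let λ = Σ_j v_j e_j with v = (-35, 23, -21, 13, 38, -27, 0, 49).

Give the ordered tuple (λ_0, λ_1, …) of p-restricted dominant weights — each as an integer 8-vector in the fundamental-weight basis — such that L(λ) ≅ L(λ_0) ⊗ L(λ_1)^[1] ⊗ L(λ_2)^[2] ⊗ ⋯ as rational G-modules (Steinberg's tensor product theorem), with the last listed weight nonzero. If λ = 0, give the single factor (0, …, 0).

((0, 1, 0, 0, 0, 2, 0, 1), (2, 1, 1, 2, 1, 0, 1, 0), (1, 2, 2, 1, 2, 0, 2, 0))

Change of basis e → ω: c = M·v where v = (-35, 23, -21, 13, 38, -27, 0, 49):
  c_1 = (0)·(-35) + 2·23 + (0)·(-21) + (-12)·(13) + 4·38 + (1)·(-27) + 0·0 + 0·49 = 15
  c_2 = (0)·(-35) + 0·23 + (0)·(-21) + 0·13 + 0·38 + (1)·(-27) + 0·0 + 1·49 = 22
  c_3 = (0)·(-35) + 0·23 + (-1)·(-21) + 0·13 + 0·38 + (0)·(-27) + 0·0 + 0·49 = 21
  c_4 = (0)·(-35) + 0·23 + (0)·(-21) + 7·13 + (-2)·(38) + (0)·(-27) + 0·0 + 0·49 = 15
  c_5 = (0)·(-35) + 1·23 + (0)·(-21) + (-6)·(13) + 2·38 + (0)·(-27) + 0·0 + 0·49 = 21
  c_6 = (1)·(-35) + 0·23 + (-2)·(-21) + 0·13 + 0·38 + (2)·(-27) + (-2)·(0) + 1·49 = 2
  c_7 = (0)·(-35) + 0·23 + (-1)·(-21) + 0·13 + 0·38 + (0)·(-27) + (-1)·(0) + 0·49 = 21
  c_8 = (0)·(-35) + 0·23 + (0)·(-21) + 3·13 + (-1)·(38) + (0)·(-27) + 0·0 + 0·49 = 1
p = 3; digits c_i = Σ_j d_{ij}·3^j, 0 ≤ d_{ij} < 3:
  c_1 = 15 = 0·3^0 + 2·3^1 + 1·3^2
  c_2 = 22 = 1·3^0 + 1·3^1 + 2·3^2
  c_3 = 21 = 0·3^0 + 1·3^1 + 2·3^2
  c_4 = 15 = 0·3^0 + 2·3^1 + 1·3^2
  c_5 = 21 = 0·3^0 + 1·3^1 + 2·3^2
  c_6 = 2 = 2·3^0
  c_7 = 21 = 0·3^0 + 1·3^1 + 2·3^2
  c_8 = 1 = 1·3^0
Factor λ_0 = (0, 1, 0, 0, 0, 2, 0, 1)
Factor λ_1 = (2, 1, 1, 2, 1, 0, 1, 0)
Factor λ_2 = (1, 2, 2, 1, 2, 0, 2, 0)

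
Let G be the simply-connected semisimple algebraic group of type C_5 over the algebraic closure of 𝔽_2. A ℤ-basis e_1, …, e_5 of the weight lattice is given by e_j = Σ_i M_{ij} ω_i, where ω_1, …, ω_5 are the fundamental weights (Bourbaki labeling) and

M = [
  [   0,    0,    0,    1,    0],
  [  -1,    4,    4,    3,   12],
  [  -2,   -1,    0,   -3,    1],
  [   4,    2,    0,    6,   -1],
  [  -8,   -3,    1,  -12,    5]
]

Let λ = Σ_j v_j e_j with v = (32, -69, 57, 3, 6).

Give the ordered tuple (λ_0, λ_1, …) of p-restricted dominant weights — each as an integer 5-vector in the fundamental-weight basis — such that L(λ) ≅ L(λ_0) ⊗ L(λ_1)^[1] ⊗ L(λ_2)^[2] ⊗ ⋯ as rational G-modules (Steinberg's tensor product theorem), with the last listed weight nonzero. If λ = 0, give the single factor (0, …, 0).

((1, 1, 0, 0, 0), (1, 0, 1, 1, 1))

Converting to the ω-basis (c_i = row i of M dotted with v = (32, -69, 57, 3, 6)):
  c_1 = 0·32 + (0)·(-69) + 0·57 + 1·3 + 0·6 = 3
  c_2 = (-1)·(32) + (4)·(-69) + 4·57 + 3·3 + 12·6 = 1
  c_3 = (-2)·(32) + (-1)·(-69) + 0·57 + (-3)·(3) + 1·6 = 2
  c_4 = 4·32 + (2)·(-69) + 0·57 + 6·3 + (-1)·(6) = 2
  c_5 = (-8)·(32) + (-3)·(-69) + 1·57 + (-12)·(3) + 5·6 = 2
Writing each c_i in base p = 2:
  c_1 = 3 = 1·2^0 + 1·2^1
  c_2 = 1 = 1·2^0
  c_3 = 2 = 0·2^0 + 1·2^1
  c_4 = 2 = 0·2^0 + 1·2^1
  c_5 = 2 = 0·2^0 + 1·2^1
p-restricted factor λ_0 = (1, 1, 0, 0, 0)
p-restricted factor λ_1 = (1, 0, 1, 1, 1)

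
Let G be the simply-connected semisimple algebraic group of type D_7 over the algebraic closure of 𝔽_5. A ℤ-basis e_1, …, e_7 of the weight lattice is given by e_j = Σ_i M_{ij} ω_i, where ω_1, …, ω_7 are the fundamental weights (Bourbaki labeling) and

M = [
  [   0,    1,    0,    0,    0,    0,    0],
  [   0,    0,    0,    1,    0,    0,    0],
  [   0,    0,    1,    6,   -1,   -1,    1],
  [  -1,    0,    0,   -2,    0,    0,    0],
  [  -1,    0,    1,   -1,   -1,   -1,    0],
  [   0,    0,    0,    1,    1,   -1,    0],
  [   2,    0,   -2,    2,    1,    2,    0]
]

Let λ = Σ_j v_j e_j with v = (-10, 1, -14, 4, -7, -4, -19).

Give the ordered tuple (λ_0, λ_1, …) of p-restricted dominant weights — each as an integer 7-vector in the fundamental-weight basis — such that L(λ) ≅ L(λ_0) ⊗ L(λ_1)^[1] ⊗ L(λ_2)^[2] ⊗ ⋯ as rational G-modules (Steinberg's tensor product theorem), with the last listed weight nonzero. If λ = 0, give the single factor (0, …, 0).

((1, 4, 2, 2, 3, 1, 1),)

ω-coordinates c = M·v, v = (-10, 1, -14, 4, -7, -4, -19):
  c_1 = (0)·(-10) + 1·1 + (0)·(-14) + 0·4 + (0)·(-7) + (0)·(-4) + (0)·(-19) = 1
  c_2 = (0)·(-10) + 0·1 + (0)·(-14) + 1·4 + (0)·(-7) + (0)·(-4) + (0)·(-19) = 4
  c_3 = (0)·(-10) + 0·1 + (1)·(-14) + 6·4 + (-1)·(-7) + (-1)·(-4) + (1)·(-19) = 2
  c_4 = (-1)·(-10) + 0·1 + (0)·(-14) + (-2)·(4) + (0)·(-7) + (0)·(-4) + (0)·(-19) = 2
  c_5 = (-1)·(-10) + 0·1 + (1)·(-14) + (-1)·(4) + (-1)·(-7) + (-1)·(-4) + (0)·(-19) = 3
  c_6 = (0)·(-10) + 0·1 + (0)·(-14) + 1·4 + (1)·(-7) + (-1)·(-4) + (0)·(-19) = 1
  c_7 = (2)·(-10) + 0·1 + (-2)·(-14) + 2·4 + (1)·(-7) + (2)·(-4) + (0)·(-19) = 1
Writing each c_i in base p = 5:
  c_1 = 1 = 1·5^0
  c_2 = 4 = 4·5^0
  c_3 = 2 = 2·5^0
  c_4 = 2 = 2·5^0
  c_5 = 3 = 3·5^0
  c_6 = 1 = 1·5^0
  c_7 = 1 = 1·5^0
p-restricted factor λ_0 = (1, 4, 2, 2, 3, 1, 1)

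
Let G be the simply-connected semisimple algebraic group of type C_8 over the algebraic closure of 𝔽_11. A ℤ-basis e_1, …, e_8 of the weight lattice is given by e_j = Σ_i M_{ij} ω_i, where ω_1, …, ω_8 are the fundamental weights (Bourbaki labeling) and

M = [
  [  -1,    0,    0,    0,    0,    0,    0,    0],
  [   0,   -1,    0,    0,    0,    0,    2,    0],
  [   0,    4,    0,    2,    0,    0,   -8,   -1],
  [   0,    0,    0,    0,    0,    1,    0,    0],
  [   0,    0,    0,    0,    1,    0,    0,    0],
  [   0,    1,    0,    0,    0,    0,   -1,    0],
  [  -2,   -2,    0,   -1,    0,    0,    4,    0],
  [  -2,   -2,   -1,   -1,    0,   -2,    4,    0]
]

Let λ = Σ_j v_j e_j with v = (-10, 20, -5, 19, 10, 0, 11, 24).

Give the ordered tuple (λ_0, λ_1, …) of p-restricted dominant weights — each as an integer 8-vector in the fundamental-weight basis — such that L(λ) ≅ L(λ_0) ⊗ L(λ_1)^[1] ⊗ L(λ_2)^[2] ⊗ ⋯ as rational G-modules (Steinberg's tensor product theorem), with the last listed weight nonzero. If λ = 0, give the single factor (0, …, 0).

Compute c_i = Σ_j M_{ij} v_j with v = (-10, 20, -5, 19, 10, 0, 11, 24):
  c_1 = -1*-10 + 0*20 + 0*-5 + 0*19 + 0*10 + 0*0 + 0*11 + 0*24 = 10
  c_2 = 0*-10 + -1*20 + 0*-5 + 0*19 + 0*10 + 0*0 + 2*11 + 0*24 = 2
  c_3 = 0*-10 + 4*20 + 0*-5 + 2*19 + 0*10 + 0*0 + -8*11 + -1*24 = 6
  c_4 = 0*-10 + 0*20 + 0*-5 + 0*19 + 0*10 + 1*0 + 0*11 + 0*24 = 0
  c_5 = 0*-10 + 0*20 + 0*-5 + 0*19 + 1*10 + 0*0 + 0*11 + 0*24 = 10
  c_6 = 0*-10 + 1*20 + 0*-5 + 0*19 + 0*10 + 0*0 + -1*11 + 0*24 = 9
  c_7 = -2*-10 + -2*20 + 0*-5 + -1*19 + 0*10 + 0*0 + 4*11 + 0*24 = 5
  c_8 = -2*-10 + -2*20 + -1*-5 + -1*19 + 0*10 + -2*0 + 4*11 + 0*24 = 10
Writing each c_i in base p = 11:
  c_1 = 10 = 10·11^0
  c_2 = 2 = 2·11^0
  c_3 = 6 = 6·11^0
  c_4 = 0
  c_5 = 10 = 10·11^0
  c_6 = 9 = 9·11^0
  c_7 = 5 = 5·11^0
  c_8 = 10 = 10·11^0
p-restricted factor λ_0 = (10, 2, 6, 0, 10, 9, 5, 10)

((10, 2, 6, 0, 10, 9, 5, 10),)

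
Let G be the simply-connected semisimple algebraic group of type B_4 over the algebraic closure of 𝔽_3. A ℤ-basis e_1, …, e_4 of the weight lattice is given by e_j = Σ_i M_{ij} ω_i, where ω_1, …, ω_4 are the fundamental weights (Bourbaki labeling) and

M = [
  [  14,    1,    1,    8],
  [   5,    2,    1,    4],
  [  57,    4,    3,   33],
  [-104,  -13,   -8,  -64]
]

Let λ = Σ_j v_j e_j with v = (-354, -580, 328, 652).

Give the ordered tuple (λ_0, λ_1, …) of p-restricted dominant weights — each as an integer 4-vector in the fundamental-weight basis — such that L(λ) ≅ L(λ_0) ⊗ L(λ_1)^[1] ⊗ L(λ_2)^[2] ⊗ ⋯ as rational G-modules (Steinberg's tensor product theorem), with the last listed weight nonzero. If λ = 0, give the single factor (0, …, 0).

((2, 0, 2, 1), (2, 2, 0, 1))

Converting to the ω-basis (c_i = row i of M dotted with v = (-354, -580, 328, 652)):
  c_1 = (14)·(-354) + (1)·(-580) + 1·328 + 8·652 = 8
  c_2 = (5)·(-354) + (2)·(-580) + 1·328 + 4·652 = 6
  c_3 = (57)·(-354) + (4)·(-580) + 3·328 + 33·652 = 2
  c_4 = (-104)·(-354) + (-13)·(-580) + (-8)·(328) + (-64)·(652) = 4
Writing each c_i in base p = 3:
  c_1 = 8 = 2·3^0 + 2·3^1
  c_2 = 6 = 0·3^0 + 2·3^1
  c_3 = 2 = 2·3^0
  c_4 = 4 = 1·3^0 + 1·3^1
λ_0 = (2, 0, 2, 1)
λ_1 = (2, 2, 0, 1)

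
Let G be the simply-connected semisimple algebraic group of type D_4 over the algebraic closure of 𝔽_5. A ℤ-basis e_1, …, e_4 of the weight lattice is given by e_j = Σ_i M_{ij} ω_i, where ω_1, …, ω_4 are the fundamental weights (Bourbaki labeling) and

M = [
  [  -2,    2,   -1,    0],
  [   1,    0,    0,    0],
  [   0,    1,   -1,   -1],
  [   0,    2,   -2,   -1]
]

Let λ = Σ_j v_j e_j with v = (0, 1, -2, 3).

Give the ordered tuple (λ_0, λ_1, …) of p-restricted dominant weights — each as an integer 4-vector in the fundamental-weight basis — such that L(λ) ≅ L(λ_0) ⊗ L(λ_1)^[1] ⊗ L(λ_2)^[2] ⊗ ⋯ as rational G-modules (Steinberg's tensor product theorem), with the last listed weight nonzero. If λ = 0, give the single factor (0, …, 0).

Converting to the ω-basis (c_i = row i of M dotted with v = (0, 1, -2, 3)):
  c_1 = -2*0 + 2*1 + -1*-2 + 0*3 = 4
  c_2 = 1*0 + 0*1 + 0*-2 + 0*3 = 0
  c_3 = 0*0 + 1*1 + -1*-2 + -1*3 = 0
  c_4 = 0*0 + 2*1 + -2*-2 + -1*3 = 3
Base-5 expansion of each c_i:
  c_1 = 4 = 4·5^0
  c_2 = 0
  c_3 = 0
  c_4 = 3 = 3·5^0
λ_0 = (4, 0, 0, 3)

((4, 0, 0, 3),)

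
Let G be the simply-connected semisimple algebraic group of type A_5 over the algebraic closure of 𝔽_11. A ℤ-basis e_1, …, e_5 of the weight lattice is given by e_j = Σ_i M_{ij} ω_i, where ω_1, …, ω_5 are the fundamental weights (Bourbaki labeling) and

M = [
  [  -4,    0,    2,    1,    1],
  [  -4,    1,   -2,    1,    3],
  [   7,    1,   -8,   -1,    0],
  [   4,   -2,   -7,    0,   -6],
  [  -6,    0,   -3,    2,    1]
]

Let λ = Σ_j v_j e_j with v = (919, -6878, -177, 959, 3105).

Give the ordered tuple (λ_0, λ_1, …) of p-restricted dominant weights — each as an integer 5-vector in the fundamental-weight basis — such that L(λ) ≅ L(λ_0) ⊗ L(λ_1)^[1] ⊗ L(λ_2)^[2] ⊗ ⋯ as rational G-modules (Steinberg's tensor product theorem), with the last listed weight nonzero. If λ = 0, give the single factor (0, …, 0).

((1, 8, 1, 8, 7), (3, 6, 1, 3, 3))

Compute c_i = Σ_j M_{ij} v_j with v = (919, -6878, -177, 959, 3105):
  c_1 = (-4)·(919) + (0)·(-6878) + (2)·(-177) + (1)·(959) + (1)·(3105) = 34
  c_2 = (-4)·(919) + (1)·(-6878) + (-2)·(-177) + (1)·(959) + (3)·(3105) = 74
  c_3 = (7)·(919) + (1)·(-6878) + (-8)·(-177) + (-1)·(959) + (0)·(3105) = 12
  c_4 = (4)·(919) + (-2)·(-6878) + (-7)·(-177) + (0)·(959) + (-6)·(3105) = 41
  c_5 = (-6)·(919) + (0)·(-6878) + (-3)·(-177) + (2)·(959) + (1)·(3105) = 40
Writing each c_i in base p = 11:
  c_1 = 34 = 1·11^0 + 3·11^1
  c_2 = 74 = 8·11^0 + 6·11^1
  c_3 = 12 = 1·11^0 + 1·11^1
  c_4 = 41 = 8·11^0 + 3·11^1
  c_5 = 40 = 7·11^0 + 3·11^1
p-restricted factor λ_0 = (1, 8, 1, 8, 7)
p-restricted factor λ_1 = (3, 6, 1, 3, 3)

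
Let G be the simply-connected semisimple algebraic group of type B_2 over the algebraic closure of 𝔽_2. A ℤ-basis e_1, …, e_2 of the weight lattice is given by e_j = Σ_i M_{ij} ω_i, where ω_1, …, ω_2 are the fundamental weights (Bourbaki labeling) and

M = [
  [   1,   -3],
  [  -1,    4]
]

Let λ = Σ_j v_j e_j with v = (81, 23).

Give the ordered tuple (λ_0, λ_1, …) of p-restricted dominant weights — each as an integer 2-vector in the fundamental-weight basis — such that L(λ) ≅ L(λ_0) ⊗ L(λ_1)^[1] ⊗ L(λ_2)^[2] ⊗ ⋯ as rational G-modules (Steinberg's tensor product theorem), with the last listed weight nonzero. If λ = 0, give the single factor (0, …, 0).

((0, 1), (0, 1), (1, 0), (1, 1))

Compute c_i = Σ_j M_{ij} v_j with v = (81, 23):
  c_1 = 1*81 + -3*23 = 12
  c_2 = -1*81 + 4*23 = 11
Expand coordinatewise in base 2:
  c_1 = 12 = 0·2^0 + 0·2^1 + 1·2^2 + 1·2^3
  c_2 = 11 = 1·2^0 + 1·2^1 + 0·2^2 + 1·2^3
Factor λ_0 = (0, 1)
Factor λ_1 = (0, 1)
Factor λ_2 = (1, 0)
Factor λ_3 = (1, 1)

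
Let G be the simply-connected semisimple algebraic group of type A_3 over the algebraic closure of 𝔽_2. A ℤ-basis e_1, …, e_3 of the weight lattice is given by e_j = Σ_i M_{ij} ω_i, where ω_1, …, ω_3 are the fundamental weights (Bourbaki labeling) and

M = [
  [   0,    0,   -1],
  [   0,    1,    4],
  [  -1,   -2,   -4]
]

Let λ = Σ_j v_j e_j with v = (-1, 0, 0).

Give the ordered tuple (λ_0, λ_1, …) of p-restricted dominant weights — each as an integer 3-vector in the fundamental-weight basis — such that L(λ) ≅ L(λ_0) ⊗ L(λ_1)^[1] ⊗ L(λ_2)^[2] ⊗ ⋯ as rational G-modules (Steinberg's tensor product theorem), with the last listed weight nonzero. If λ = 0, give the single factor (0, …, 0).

Converting to the ω-basis (c_i = row i of M dotted with v = (-1, 0, 0)):
  c_1 = (0)·(-1) + 0·0 + (-1)·(0) = 0
  c_2 = (0)·(-1) + 1·0 + 4·0 = 0
  c_3 = (-1)·(-1) + (-2)·(0) + (-4)·(0) = 1
p = 2; digits c_i = Σ_j d_{ij}·2^j, 0 ≤ d_{ij} < 2:
  c_1 = 0
  c_2 = 0
  c_3 = 1 = 1·2^0
λ_0 = (0, 0, 1)

((0, 0, 1),)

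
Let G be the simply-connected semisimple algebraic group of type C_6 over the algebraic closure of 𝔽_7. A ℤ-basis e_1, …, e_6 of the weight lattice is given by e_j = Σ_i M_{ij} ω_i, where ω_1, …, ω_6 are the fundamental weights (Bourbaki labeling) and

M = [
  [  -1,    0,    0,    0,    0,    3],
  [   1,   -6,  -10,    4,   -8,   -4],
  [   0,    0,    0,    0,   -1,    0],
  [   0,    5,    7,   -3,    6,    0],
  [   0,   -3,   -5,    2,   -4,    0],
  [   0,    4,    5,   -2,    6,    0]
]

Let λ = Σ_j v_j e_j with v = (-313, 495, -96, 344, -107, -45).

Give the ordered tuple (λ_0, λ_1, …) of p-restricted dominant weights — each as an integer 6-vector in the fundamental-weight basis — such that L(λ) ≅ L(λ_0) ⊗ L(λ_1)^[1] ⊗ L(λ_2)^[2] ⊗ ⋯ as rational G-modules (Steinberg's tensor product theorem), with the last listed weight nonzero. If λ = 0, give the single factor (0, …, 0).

((3, 5, 2, 3, 6, 2), (4, 5, 1, 4, 1, 3), (3, 1, 2, 2, 2, 3))

Change of basis e → ω: c = M·v where v = (-313, 495, -96, 344, -107, -45):
  c_1 = -1*-313 + 0*495 + 0*-96 + 0*344 + 0*-107 + 3*-45 = 178
  c_2 = 1*-313 + -6*495 + -10*-96 + 4*344 + -8*-107 + -4*-45 = 89
  c_3 = 0*-313 + 0*495 + 0*-96 + 0*344 + -1*-107 + 0*-45 = 107
  c_4 = 0*-313 + 5*495 + 7*-96 + -3*344 + 6*-107 + 0*-45 = 129
  c_5 = 0*-313 + -3*495 + -5*-96 + 2*344 + -4*-107 + 0*-45 = 111
  c_6 = 0*-313 + 4*495 + 5*-96 + -2*344 + 6*-107 + 0*-45 = 170
Writing each c_i in base p = 7:
  c_1 = 178 = 3·7^0 + 4·7^1 + 3·7^2
  c_2 = 89 = 5·7^0 + 5·7^1 + 1·7^2
  c_3 = 107 = 2·7^0 + 1·7^1 + 2·7^2
  c_4 = 129 = 3·7^0 + 4·7^1 + 2·7^2
  c_5 = 111 = 6·7^0 + 1·7^1 + 2·7^2
  c_6 = 170 = 2·7^0 + 3·7^1 + 3·7^2
λ_0 = (3, 5, 2, 3, 6, 2)
λ_1 = (4, 5, 1, 4, 1, 3)
λ_2 = (3, 1, 2, 2, 2, 3)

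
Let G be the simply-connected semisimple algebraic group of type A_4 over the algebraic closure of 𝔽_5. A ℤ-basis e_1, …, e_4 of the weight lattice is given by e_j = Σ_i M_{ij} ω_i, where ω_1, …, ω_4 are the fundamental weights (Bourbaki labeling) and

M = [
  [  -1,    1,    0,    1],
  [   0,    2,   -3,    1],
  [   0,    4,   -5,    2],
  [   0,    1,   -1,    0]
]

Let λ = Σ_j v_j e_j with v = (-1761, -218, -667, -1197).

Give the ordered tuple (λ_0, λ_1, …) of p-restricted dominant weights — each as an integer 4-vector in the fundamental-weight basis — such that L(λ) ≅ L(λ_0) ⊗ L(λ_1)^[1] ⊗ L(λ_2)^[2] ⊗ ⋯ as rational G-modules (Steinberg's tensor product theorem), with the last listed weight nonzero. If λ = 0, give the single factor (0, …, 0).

((1, 3, 4, 4), (4, 3, 3, 4), (3, 4, 2, 2), (2, 2, 0, 3))

Compute c_i = Σ_j M_{ij} v_j with v = (-1761, -218, -667, -1197):
  c_1 = -1*-1761 + 1*-218 + 0*-667 + 1*-1197 = 346
  c_2 = 0*-1761 + 2*-218 + -3*-667 + 1*-1197 = 368
  c_3 = 0*-1761 + 4*-218 + -5*-667 + 2*-1197 = 69
  c_4 = 0*-1761 + 1*-218 + -1*-667 + 0*-1197 = 449
Base-5 expansion of each c_i:
  c_1 = 346 = 1·5^0 + 4·5^1 + 3·5^2 + 2·5^3
  c_2 = 368 = 3·5^0 + 3·5^1 + 4·5^2 + 2·5^3
  c_3 = 69 = 4·5^0 + 3·5^1 + 2·5^2
  c_4 = 449 = 4·5^0 + 4·5^1 + 2·5^2 + 3·5^3
λ_0 = (1, 3, 4, 4)
λ_1 = (4, 3, 3, 4)
λ_2 = (3, 4, 2, 2)
λ_3 = (2, 2, 0, 3)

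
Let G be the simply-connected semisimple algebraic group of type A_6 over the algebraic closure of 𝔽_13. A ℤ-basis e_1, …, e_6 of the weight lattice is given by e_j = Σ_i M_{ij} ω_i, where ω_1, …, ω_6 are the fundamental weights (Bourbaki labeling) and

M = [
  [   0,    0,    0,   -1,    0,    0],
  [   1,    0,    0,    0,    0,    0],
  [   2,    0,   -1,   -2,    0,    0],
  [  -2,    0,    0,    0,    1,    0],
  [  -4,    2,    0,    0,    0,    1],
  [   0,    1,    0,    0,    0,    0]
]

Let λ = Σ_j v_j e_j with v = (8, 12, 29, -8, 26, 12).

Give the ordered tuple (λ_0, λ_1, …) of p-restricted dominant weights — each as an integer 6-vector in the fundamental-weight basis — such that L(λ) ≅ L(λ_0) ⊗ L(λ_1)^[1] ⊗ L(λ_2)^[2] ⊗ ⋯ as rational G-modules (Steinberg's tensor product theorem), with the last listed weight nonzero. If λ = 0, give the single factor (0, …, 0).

Converting to the ω-basis (c_i = row i of M dotted with v = (8, 12, 29, -8, 26, 12)):
  c_1 = 0·8 + 0·12 + 0·29 + (-1)·(-8) + 0·26 + 0·12 = 8
  c_2 = 1·8 + 0·12 + 0·29 + (0)·(-8) + 0·26 + 0·12 = 8
  c_3 = 2·8 + 0·12 + (-1)·(29) + (-2)·(-8) + 0·26 + 0·12 = 3
  c_4 = (-2)·(8) + 0·12 + 0·29 + (0)·(-8) + 1·26 + 0·12 = 10
  c_5 = (-4)·(8) + 2·12 + 0·29 + (0)·(-8) + 0·26 + 1·12 = 4
  c_6 = 0·8 + 1·12 + 0·29 + (0)·(-8) + 0·26 + 0·12 = 12
Expand coordinatewise in base 13:
  c_1 = 8 = 8·13^0
  c_2 = 8 = 8·13^0
  c_3 = 3 = 3·13^0
  c_4 = 10 = 10·13^0
  c_5 = 4 = 4·13^0
  c_6 = 12 = 12·13^0
λ_0 = (8, 8, 3, 10, 4, 12)

((8, 8, 3, 10, 4, 12),)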